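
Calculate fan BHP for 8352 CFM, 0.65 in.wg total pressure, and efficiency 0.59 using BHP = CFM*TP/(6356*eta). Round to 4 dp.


BHP = 8352 * 0.65 / (6356 * 0.59) = 1.4477 hp

1.4477 hp


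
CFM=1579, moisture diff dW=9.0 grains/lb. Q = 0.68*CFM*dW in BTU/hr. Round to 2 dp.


Q = 0.68 * 1579 * 9.0 = 9663.48 BTU/hr

9663.48 BTU/hr


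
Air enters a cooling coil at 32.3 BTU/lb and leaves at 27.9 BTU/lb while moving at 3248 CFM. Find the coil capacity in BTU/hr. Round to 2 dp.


Q = 4.5 * 3248 * (32.3 - 27.9) = 64310.40 BTU/hr

64310.40 BTU/hr


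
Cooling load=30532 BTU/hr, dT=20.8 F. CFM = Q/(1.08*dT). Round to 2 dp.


CFM = 30532 / (1.08 * 20.8) = 1359.15

1359.15 CFM


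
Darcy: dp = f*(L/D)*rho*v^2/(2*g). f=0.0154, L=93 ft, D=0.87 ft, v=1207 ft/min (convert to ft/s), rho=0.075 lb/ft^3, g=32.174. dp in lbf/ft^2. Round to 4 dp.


v_fps = 1207/60 = 20.1167 ft/s
dp = 0.0154*(93/0.87)*0.075*20.1167^2/(2*32.174) = 0.7765 lbf/ft^2

0.7765 lbf/ft^2


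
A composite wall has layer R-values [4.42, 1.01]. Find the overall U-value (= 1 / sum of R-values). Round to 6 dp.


R_total = 4.42 + 1.01 = 5.43
U = 1/5.43 = 0.184162

0.184162


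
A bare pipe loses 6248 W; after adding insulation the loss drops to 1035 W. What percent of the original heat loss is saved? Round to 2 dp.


Savings = ((6248-1035)/6248)*100 = 83.43 %

83.43 %


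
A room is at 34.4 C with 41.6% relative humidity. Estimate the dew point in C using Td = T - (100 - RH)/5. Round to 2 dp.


Td = 34.4 - (100-41.6)/5 = 22.72 C

22.72 C


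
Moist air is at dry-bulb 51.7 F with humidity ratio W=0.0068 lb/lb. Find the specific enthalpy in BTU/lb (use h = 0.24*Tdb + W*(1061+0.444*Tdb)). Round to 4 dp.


h = 0.24*51.7 + 0.0068*(1061+0.444*51.7) = 19.7789 BTU/lb

19.7789 BTU/lb


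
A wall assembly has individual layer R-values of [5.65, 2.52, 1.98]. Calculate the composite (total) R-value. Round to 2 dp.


R_total = 5.65 + 2.52 + 1.98 = 10.15

10.15


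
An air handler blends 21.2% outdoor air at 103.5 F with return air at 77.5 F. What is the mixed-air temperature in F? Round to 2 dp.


T_mix = 77.5 + (21.2/100)*(103.5-77.5) = 83.01 F

83.01 F


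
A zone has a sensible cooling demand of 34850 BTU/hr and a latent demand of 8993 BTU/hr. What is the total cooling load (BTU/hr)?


Qt = 34850 + 8993 = 43843 BTU/hr

43843 BTU/hr


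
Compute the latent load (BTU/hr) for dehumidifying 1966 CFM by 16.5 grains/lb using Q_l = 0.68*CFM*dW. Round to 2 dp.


Q = 0.68 * 1966 * 16.5 = 22058.52 BTU/hr

22058.52 BTU/hr


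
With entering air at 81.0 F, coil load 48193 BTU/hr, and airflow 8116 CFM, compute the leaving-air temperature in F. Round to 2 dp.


dT = 48193/(1.08*8116) = 5.4982
T_leave = 81.0 - 5.4982 = 75.50 F

75.50 F


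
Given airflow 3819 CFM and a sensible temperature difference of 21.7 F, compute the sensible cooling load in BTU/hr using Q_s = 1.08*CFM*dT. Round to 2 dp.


Q = 1.08 * 3819 * 21.7 = 89502.08 BTU/hr

89502.08 BTU/hr


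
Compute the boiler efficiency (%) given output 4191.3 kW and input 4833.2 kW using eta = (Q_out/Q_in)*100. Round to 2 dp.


eta = (4191.3/4833.2)*100 = 86.72 %

86.72 %


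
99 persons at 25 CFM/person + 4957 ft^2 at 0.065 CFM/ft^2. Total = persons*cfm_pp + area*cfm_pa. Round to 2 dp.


Total = 99*25 + 4957*0.065 = 2797.21 CFM

2797.21 CFM


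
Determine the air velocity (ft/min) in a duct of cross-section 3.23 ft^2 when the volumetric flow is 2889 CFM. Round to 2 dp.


V = 2889 / 3.23 = 894.43 ft/min

894.43 ft/min


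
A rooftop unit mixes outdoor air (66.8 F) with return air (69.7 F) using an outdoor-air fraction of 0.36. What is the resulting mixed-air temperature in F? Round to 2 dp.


T_mix = 0.36*66.8 + 0.64*69.7 = 68.66 F

68.66 F


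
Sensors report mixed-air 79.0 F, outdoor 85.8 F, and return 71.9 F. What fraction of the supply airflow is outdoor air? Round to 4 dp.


frac = (79.0 - 71.9) / (85.8 - 71.9) = 0.5108

0.5108


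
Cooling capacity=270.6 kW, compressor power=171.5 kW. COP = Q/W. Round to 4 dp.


COP = 270.6 / 171.5 = 1.5778

1.5778


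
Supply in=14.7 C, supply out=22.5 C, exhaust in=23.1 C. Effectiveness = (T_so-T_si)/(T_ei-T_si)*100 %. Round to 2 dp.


eff = (22.5-14.7)/(23.1-14.7)*100 = 92.86 %

92.86 %


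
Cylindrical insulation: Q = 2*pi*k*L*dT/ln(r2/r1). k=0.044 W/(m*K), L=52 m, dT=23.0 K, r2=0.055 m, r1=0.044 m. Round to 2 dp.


Q = 2*pi*0.044*52*23.0/ln(0.055/0.044) = 1481.77 W

1481.77 W


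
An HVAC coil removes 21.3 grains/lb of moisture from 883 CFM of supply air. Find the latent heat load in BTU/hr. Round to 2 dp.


Q = 0.68 * 883 * 21.3 = 12789.37 BTU/hr

12789.37 BTU/hr


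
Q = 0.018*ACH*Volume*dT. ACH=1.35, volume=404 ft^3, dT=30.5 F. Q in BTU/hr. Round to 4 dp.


Q = 0.018 * 1.35 * 404 * 30.5 = 299.4246 BTU/hr

299.4246 BTU/hr


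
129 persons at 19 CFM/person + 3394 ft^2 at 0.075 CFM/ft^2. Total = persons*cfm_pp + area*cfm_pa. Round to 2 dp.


Total = 129*19 + 3394*0.075 = 2705.55 CFM

2705.55 CFM


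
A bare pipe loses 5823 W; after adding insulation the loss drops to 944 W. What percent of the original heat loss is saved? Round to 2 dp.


Savings = ((5823-944)/5823)*100 = 83.79 %

83.79 %


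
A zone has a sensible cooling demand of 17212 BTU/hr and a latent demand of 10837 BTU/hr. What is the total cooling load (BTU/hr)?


Qt = 17212 + 10837 = 28049 BTU/hr

28049 BTU/hr


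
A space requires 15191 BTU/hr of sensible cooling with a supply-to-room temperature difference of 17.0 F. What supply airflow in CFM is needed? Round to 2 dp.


CFM = 15191 / (1.08 * 17.0) = 827.40

827.40 CFM


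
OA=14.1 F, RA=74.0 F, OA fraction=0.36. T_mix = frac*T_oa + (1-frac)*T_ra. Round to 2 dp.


T_mix = 0.36*14.1 + 0.64*74.0 = 52.44 F

52.44 F


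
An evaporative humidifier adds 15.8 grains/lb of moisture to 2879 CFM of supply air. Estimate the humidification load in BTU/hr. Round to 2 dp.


Q = 0.68 * 2879 * 15.8 = 30931.98 BTU/hr

30931.98 BTU/hr


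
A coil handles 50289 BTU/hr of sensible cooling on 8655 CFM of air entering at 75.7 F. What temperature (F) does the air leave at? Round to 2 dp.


dT = 50289/(1.08*8655) = 5.3800
T_leave = 75.7 - 5.3800 = 70.32 F

70.32 F


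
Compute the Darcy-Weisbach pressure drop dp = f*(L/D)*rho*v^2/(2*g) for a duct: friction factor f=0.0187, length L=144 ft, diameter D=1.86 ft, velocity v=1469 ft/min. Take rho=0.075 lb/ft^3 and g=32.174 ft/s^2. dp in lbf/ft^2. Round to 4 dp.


v_fps = 1469/60 = 24.4833 ft/s
dp = 0.0187*(144/1.86)*0.075*24.4833^2/(2*32.174) = 1.0115 lbf/ft^2

1.0115 lbf/ft^2


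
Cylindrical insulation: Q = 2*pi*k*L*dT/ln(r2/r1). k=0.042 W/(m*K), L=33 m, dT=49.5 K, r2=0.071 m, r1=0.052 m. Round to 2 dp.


Q = 2*pi*0.042*33*49.5/ln(0.071/0.052) = 1384.14 W

1384.14 W


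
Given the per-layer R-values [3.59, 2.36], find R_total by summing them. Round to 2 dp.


R_total = 3.59 + 2.36 = 5.95

5.95


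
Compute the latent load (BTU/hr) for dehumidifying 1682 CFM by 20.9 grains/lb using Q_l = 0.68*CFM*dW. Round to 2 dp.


Q = 0.68 * 1682 * 20.9 = 23904.58 BTU/hr

23904.58 BTU/hr


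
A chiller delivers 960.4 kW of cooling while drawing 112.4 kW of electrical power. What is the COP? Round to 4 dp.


COP = 960.4 / 112.4 = 8.5445

8.5445


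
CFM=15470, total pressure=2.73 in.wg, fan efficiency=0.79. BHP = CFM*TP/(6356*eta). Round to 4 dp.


BHP = 15470 * 2.73 / (6356 * 0.79) = 8.4109 hp

8.4109 hp


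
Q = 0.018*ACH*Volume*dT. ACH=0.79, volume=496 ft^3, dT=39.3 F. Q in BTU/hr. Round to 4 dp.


Q = 0.018 * 0.79 * 496 * 39.3 = 277.1876 BTU/hr

277.1876 BTU/hr


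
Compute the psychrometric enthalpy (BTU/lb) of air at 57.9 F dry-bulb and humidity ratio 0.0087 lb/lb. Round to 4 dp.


h = 0.24*57.9 + 0.0087*(1061+0.444*57.9) = 23.3504 BTU/lb

23.3504 BTU/lb


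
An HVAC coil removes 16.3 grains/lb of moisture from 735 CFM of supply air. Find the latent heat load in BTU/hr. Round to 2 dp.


Q = 0.68 * 735 * 16.3 = 8146.74 BTU/hr

8146.74 BTU/hr


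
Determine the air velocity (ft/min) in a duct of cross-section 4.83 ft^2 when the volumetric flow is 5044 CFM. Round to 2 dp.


V = 5044 / 4.83 = 1044.31 ft/min

1044.31 ft/min


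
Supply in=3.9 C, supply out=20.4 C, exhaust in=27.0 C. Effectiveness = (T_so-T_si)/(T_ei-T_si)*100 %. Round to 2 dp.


eff = (20.4-3.9)/(27.0-3.9)*100 = 71.43 %

71.43 %


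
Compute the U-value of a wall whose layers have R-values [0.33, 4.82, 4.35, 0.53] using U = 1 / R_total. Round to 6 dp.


R_total = 0.33 + 4.82 + 4.35 + 0.53 = 10.03
U = 1/10.03 = 0.099701

0.099701


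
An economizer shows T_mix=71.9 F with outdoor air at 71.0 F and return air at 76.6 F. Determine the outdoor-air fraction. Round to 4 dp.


frac = (71.9 - 76.6) / (71.0 - 76.6) = 0.8393

0.8393


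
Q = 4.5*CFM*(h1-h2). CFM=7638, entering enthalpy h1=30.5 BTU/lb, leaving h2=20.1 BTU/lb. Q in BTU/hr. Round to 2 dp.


Q = 4.5 * 7638 * (30.5 - 20.1) = 357458.40 BTU/hr

357458.40 BTU/hr


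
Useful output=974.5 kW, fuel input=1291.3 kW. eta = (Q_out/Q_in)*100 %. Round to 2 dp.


eta = (974.5/1291.3)*100 = 75.47 %

75.47 %


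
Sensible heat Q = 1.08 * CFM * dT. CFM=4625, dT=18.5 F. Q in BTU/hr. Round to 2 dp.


Q = 1.08 * 4625 * 18.5 = 92407.50 BTU/hr

92407.50 BTU/hr


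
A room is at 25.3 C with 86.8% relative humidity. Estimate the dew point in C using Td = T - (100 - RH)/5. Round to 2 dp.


Td = 25.3 - (100-86.8)/5 = 22.66 C

22.66 C


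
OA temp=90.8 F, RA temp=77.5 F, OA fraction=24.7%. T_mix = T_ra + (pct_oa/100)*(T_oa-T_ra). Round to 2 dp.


T_mix = 77.5 + (24.7/100)*(90.8-77.5) = 80.79 F

80.79 F


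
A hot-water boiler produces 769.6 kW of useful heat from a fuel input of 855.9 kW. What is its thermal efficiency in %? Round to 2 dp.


eta = (769.6/855.9)*100 = 89.92 %

89.92 %


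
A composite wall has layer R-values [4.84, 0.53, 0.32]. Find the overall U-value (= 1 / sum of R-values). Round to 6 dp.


R_total = 4.84 + 0.53 + 0.32 = 5.69
U = 1/5.69 = 0.175747

0.175747


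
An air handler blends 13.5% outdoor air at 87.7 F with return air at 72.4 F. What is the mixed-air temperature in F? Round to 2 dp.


T_mix = 72.4 + (13.5/100)*(87.7-72.4) = 74.47 F

74.47 F


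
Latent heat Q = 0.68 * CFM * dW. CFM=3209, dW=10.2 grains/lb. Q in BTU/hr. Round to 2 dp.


Q = 0.68 * 3209 * 10.2 = 22257.62 BTU/hr

22257.62 BTU/hr


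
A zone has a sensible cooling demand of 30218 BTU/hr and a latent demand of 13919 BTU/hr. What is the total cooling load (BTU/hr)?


Qt = 30218 + 13919 = 44137 BTU/hr

44137 BTU/hr


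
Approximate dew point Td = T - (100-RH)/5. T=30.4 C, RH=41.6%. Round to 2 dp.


Td = 30.4 - (100-41.6)/5 = 18.72 C

18.72 C


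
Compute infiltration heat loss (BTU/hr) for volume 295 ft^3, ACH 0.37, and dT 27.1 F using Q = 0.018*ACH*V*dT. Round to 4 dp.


Q = 0.018 * 0.37 * 295 * 27.1 = 53.2434 BTU/hr

53.2434 BTU/hr


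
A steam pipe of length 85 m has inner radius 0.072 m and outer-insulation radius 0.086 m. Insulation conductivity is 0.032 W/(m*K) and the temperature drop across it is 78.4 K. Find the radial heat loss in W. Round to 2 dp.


Q = 2*pi*0.032*85*78.4/ln(0.086/0.072) = 7540.90 W

7540.90 W


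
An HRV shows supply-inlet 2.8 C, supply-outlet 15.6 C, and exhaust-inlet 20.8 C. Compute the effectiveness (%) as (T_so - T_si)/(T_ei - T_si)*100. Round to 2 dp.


eff = (15.6-2.8)/(20.8-2.8)*100 = 71.11 %

71.11 %


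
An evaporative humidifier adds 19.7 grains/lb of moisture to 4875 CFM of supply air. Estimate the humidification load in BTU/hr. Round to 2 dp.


Q = 0.68 * 4875 * 19.7 = 65305.50 BTU/hr

65305.50 BTU/hr


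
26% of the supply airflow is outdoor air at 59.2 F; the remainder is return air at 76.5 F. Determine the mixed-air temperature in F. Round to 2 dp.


T_mix = 0.26*59.2 + 0.74*76.5 = 72.00 F

72.00 F


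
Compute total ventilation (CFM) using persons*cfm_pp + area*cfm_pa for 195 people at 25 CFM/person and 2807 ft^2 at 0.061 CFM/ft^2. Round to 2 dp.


Total = 195*25 + 2807*0.061 = 5046.23 CFM

5046.23 CFM


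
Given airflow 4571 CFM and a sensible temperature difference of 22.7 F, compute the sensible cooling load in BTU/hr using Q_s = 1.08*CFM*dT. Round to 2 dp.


Q = 1.08 * 4571 * 22.7 = 112062.64 BTU/hr

112062.64 BTU/hr


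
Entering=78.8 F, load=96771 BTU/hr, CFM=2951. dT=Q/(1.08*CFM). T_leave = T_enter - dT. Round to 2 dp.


dT = 96771/(1.08*2951) = 30.3635
T_leave = 78.8 - 30.3635 = 48.44 F

48.44 F


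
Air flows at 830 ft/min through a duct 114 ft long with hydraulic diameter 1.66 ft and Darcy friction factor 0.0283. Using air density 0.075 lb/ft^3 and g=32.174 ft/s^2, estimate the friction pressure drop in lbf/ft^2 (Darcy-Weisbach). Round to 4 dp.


v_fps = 830/60 = 13.8333 ft/s
dp = 0.0283*(114/1.66)*0.075*13.8333^2/(2*32.174) = 0.4335 lbf/ft^2

0.4335 lbf/ft^2


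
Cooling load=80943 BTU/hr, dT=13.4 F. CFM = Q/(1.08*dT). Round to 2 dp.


CFM = 80943 / (1.08 * 13.4) = 5593.08

5593.08 CFM


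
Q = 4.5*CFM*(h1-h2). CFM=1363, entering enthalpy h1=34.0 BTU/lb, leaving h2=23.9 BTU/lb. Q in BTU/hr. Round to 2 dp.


Q = 4.5 * 1363 * (34.0 - 23.9) = 61948.35 BTU/hr

61948.35 BTU/hr


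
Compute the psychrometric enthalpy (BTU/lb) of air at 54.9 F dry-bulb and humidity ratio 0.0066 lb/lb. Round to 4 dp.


h = 0.24*54.9 + 0.0066*(1061+0.444*54.9) = 20.3395 BTU/lb

20.3395 BTU/lb


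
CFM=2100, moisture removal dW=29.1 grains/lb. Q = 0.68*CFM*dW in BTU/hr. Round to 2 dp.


Q = 0.68 * 2100 * 29.1 = 41554.80 BTU/hr

41554.80 BTU/hr


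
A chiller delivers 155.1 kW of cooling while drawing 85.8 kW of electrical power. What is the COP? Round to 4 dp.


COP = 155.1 / 85.8 = 1.8077

1.8077


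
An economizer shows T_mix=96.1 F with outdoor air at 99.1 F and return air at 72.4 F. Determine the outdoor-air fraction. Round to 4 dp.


frac = (96.1 - 72.4) / (99.1 - 72.4) = 0.8876

0.8876


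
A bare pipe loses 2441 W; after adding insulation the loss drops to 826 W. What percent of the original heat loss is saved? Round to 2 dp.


Savings = ((2441-826)/2441)*100 = 66.16 %

66.16 %


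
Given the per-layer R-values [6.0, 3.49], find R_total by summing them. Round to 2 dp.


R_total = 6.0 + 3.49 = 9.49

9.49


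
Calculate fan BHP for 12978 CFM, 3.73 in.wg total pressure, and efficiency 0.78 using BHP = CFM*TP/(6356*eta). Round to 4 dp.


BHP = 12978 * 3.73 / (6356 * 0.78) = 9.7642 hp

9.7642 hp


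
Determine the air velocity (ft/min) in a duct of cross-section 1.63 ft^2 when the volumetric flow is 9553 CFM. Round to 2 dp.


V = 9553 / 1.63 = 5860.74 ft/min

5860.74 ft/min


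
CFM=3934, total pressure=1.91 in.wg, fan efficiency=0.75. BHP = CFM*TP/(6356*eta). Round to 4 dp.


BHP = 3934 * 1.91 / (6356 * 0.75) = 1.5762 hp

1.5762 hp


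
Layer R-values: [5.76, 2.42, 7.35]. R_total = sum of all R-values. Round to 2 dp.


R_total = 5.76 + 2.42 + 7.35 = 15.53

15.53


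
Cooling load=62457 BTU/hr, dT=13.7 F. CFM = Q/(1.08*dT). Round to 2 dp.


CFM = 62457 / (1.08 * 13.7) = 4221.21

4221.21 CFM


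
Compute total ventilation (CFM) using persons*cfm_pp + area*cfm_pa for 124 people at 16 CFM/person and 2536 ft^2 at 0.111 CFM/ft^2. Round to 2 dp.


Total = 124*16 + 2536*0.111 = 2265.50 CFM

2265.50 CFM


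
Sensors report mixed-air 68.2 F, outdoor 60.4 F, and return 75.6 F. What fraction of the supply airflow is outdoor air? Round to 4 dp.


frac = (68.2 - 75.6) / (60.4 - 75.6) = 0.4868

0.4868


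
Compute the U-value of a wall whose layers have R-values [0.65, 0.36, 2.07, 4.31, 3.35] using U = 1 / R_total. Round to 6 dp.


R_total = 0.65 + 0.36 + 2.07 + 4.31 + 3.35 = 10.74
U = 1/10.74 = 0.093110

0.093110


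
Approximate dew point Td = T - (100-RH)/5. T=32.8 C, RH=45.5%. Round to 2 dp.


Td = 32.8 - (100-45.5)/5 = 21.90 C

21.90 C


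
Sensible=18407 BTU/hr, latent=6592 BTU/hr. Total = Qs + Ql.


Qt = 18407 + 6592 = 24999 BTU/hr

24999 BTU/hr


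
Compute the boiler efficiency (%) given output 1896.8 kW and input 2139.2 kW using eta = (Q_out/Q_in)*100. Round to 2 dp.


eta = (1896.8/2139.2)*100 = 88.67 %

88.67 %


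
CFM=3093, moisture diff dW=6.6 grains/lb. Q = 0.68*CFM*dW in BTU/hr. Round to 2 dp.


Q = 0.68 * 3093 * 6.6 = 13881.38 BTU/hr

13881.38 BTU/hr


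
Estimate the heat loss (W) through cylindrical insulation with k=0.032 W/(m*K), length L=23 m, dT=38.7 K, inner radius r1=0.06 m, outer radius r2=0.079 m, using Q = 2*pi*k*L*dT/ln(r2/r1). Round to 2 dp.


Q = 2*pi*0.032*23*38.7/ln(0.079/0.06) = 650.54 W

650.54 W


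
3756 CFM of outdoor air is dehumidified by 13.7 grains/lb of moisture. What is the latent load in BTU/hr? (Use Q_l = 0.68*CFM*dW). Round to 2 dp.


Q = 0.68 * 3756 * 13.7 = 34990.90 BTU/hr

34990.90 BTU/hr


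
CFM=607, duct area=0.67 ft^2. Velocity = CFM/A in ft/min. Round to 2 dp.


V = 607 / 0.67 = 905.97 ft/min

905.97 ft/min


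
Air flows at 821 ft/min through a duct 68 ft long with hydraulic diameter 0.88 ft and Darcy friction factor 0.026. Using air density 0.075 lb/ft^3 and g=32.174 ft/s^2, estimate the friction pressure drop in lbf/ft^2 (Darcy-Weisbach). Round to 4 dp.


v_fps = 821/60 = 13.6833 ft/s
dp = 0.026*(68/0.88)*0.075*13.6833^2/(2*32.174) = 0.4384 lbf/ft^2

0.4384 lbf/ft^2


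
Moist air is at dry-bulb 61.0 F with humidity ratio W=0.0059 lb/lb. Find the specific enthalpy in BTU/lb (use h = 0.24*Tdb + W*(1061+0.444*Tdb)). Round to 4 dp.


h = 0.24*61.0 + 0.0059*(1061+0.444*61.0) = 21.0597 BTU/lb

21.0597 BTU/lb


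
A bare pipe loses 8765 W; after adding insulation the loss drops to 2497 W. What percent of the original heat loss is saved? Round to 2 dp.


Savings = ((8765-2497)/8765)*100 = 71.51 %

71.51 %


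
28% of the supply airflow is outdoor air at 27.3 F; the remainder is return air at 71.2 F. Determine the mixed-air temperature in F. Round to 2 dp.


T_mix = 0.28*27.3 + 0.72*71.2 = 58.91 F

58.91 F


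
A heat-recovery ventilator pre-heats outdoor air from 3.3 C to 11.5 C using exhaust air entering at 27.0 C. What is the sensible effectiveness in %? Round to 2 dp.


eff = (11.5-3.3)/(27.0-3.3)*100 = 34.60 %

34.60 %


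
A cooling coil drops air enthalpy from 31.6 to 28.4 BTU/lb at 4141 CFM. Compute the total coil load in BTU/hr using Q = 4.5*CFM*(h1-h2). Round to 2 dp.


Q = 4.5 * 4141 * (31.6 - 28.4) = 59630.40 BTU/hr

59630.40 BTU/hr


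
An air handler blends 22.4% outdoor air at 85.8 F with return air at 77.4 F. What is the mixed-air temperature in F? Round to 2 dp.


T_mix = 77.4 + (22.4/100)*(85.8-77.4) = 79.28 F

79.28 F


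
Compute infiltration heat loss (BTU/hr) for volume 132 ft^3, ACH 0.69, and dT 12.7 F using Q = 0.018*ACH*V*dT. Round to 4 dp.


Q = 0.018 * 0.69 * 132 * 12.7 = 20.8209 BTU/hr

20.8209 BTU/hr


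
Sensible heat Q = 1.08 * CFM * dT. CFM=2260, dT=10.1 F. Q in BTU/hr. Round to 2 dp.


Q = 1.08 * 2260 * 10.1 = 24652.08 BTU/hr

24652.08 BTU/hr


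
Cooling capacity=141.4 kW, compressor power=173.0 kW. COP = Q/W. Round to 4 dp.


COP = 141.4 / 173.0 = 0.8173

0.8173


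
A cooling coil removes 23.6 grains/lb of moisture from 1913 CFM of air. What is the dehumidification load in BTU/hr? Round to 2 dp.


Q = 0.68 * 1913 * 23.6 = 30699.82 BTU/hr

30699.82 BTU/hr


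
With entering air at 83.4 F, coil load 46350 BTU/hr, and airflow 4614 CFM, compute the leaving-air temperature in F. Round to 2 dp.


dT = 46350/(1.08*4614) = 9.3014
T_leave = 83.4 - 9.3014 = 74.10 F

74.10 F


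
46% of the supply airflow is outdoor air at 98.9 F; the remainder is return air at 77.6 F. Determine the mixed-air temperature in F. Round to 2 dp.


T_mix = 0.46*98.9 + 0.54*77.6 = 87.40 F

87.40 F


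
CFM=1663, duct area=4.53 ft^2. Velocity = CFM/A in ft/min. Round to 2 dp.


V = 1663 / 4.53 = 367.11 ft/min

367.11 ft/min


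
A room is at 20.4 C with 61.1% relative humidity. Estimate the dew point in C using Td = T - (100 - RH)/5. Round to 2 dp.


Td = 20.4 - (100-61.1)/5 = 12.62 C

12.62 C


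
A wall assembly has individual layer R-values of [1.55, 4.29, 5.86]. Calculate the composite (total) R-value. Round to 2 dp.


R_total = 1.55 + 4.29 + 5.86 = 11.70

11.70


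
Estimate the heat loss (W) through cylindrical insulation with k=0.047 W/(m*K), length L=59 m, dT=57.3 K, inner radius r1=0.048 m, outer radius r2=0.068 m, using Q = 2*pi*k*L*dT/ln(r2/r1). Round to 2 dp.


Q = 2*pi*0.047*59*57.3/ln(0.068/0.048) = 2866.31 W

2866.31 W


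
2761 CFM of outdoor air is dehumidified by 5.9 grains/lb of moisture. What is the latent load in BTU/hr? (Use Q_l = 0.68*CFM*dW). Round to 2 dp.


Q = 0.68 * 2761 * 5.9 = 11077.13 BTU/hr

11077.13 BTU/hr


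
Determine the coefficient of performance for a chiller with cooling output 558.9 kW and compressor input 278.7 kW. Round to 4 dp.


COP = 558.9 / 278.7 = 2.0054

2.0054


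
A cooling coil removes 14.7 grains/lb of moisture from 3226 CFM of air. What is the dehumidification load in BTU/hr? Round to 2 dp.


Q = 0.68 * 3226 * 14.7 = 32247.10 BTU/hr

32247.10 BTU/hr


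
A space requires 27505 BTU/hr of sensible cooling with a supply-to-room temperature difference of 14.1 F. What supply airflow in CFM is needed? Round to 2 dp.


CFM = 27505 / (1.08 * 14.1) = 1806.21

1806.21 CFM


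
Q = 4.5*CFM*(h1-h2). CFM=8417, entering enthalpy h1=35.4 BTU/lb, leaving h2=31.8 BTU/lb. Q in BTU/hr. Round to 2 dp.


Q = 4.5 * 8417 * (35.4 - 31.8) = 136355.40 BTU/hr

136355.40 BTU/hr


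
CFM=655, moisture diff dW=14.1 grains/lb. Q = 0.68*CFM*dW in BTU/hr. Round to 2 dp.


Q = 0.68 * 655 * 14.1 = 6280.14 BTU/hr

6280.14 BTU/hr


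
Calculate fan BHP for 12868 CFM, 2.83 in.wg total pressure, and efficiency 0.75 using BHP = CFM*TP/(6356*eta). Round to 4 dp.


BHP = 12868 * 2.83 / (6356 * 0.75) = 7.6393 hp

7.6393 hp


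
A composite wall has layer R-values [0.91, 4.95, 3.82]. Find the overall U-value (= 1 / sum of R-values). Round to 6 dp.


R_total = 0.91 + 4.95 + 3.82 = 9.68
U = 1/9.68 = 0.103306

0.103306


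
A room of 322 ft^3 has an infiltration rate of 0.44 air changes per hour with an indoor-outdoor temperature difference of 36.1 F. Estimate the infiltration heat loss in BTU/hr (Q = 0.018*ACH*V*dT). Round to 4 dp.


Q = 0.018 * 0.44 * 322 * 36.1 = 92.0637 BTU/hr

92.0637 BTU/hr


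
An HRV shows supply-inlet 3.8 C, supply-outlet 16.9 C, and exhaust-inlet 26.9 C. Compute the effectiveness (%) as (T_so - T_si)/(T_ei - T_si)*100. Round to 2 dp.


eff = (16.9-3.8)/(26.9-3.8)*100 = 56.71 %

56.71 %


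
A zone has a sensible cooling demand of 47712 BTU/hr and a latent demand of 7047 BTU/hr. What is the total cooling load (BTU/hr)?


Qt = 47712 + 7047 = 54759 BTU/hr

54759 BTU/hr


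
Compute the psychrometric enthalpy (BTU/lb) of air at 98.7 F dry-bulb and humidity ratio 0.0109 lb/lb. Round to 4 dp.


h = 0.24*98.7 + 0.0109*(1061+0.444*98.7) = 35.7306 BTU/lb

35.7306 BTU/lb


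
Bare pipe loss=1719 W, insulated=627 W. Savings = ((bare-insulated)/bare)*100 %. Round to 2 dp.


Savings = ((1719-627)/1719)*100 = 63.53 %

63.53 %


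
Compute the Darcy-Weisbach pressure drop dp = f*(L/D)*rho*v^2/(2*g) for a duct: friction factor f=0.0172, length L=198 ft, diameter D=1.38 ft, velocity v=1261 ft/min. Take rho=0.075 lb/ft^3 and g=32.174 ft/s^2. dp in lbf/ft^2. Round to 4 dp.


v_fps = 1261/60 = 21.0167 ft/s
dp = 0.0172*(198/1.38)*0.075*21.0167^2/(2*32.174) = 1.2705 lbf/ft^2

1.2705 lbf/ft^2


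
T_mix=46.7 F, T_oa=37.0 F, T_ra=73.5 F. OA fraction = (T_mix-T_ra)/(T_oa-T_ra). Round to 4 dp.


frac = (46.7 - 73.5) / (37.0 - 73.5) = 0.7342

0.7342


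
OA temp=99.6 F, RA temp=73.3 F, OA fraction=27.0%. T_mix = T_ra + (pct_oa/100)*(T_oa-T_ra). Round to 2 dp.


T_mix = 73.3 + (27.0/100)*(99.6-73.3) = 80.40 F

80.40 F


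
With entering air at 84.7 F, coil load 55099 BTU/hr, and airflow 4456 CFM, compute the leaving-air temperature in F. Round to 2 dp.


dT = 55099/(1.08*4456) = 11.4492
T_leave = 84.7 - 11.4492 = 73.25 F

73.25 F


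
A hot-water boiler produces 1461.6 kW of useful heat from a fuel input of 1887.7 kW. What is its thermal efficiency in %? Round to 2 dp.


eta = (1461.6/1887.7)*100 = 77.43 %

77.43 %


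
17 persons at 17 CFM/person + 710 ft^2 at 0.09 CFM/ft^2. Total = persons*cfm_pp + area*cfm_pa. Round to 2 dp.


Total = 17*17 + 710*0.09 = 352.90 CFM

352.90 CFM


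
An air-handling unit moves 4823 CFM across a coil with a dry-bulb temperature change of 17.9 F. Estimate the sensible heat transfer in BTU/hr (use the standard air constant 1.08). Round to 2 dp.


Q = 1.08 * 4823 * 17.9 = 93238.24 BTU/hr

93238.24 BTU/hr


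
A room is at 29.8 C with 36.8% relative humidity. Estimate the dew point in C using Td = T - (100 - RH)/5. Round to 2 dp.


Td = 29.8 - (100-36.8)/5 = 17.16 C

17.16 C


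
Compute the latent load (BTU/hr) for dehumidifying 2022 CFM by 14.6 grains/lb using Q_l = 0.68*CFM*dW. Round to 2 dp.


Q = 0.68 * 2022 * 14.6 = 20074.42 BTU/hr

20074.42 BTU/hr


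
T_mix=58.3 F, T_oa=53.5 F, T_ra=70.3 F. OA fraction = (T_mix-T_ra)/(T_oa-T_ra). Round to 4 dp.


frac = (58.3 - 70.3) / (53.5 - 70.3) = 0.7143

0.7143


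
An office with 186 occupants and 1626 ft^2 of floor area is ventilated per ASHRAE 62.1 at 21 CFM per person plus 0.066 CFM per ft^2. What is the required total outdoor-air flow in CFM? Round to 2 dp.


Total = 186*21 + 1626*0.066 = 4013.32 CFM

4013.32 CFM


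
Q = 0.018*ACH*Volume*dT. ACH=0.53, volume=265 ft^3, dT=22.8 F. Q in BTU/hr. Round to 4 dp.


Q = 0.018 * 0.53 * 265 * 22.8 = 57.6407 BTU/hr

57.6407 BTU/hr


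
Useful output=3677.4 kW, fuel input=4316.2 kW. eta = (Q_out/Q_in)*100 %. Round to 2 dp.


eta = (3677.4/4316.2)*100 = 85.20 %

85.20 %


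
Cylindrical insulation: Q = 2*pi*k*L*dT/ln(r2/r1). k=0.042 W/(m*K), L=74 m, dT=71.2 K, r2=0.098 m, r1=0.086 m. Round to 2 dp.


Q = 2*pi*0.042*74*71.2/ln(0.098/0.086) = 10644.63 W

10644.63 W


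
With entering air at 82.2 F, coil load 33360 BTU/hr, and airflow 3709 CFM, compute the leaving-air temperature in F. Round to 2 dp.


dT = 33360/(1.08*3709) = 8.3281
T_leave = 82.2 - 8.3281 = 73.87 F

73.87 F


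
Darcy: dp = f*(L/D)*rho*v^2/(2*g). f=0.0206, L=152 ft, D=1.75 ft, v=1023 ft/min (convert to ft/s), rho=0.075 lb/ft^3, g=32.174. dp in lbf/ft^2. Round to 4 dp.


v_fps = 1023/60 = 17.05 ft/s
dp = 0.0206*(152/1.75)*0.075*17.05^2/(2*32.174) = 0.6062 lbf/ft^2

0.6062 lbf/ft^2


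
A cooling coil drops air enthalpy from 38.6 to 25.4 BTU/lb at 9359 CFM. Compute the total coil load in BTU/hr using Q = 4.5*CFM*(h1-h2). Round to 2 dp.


Q = 4.5 * 9359 * (38.6 - 25.4) = 555924.60 BTU/hr

555924.60 BTU/hr


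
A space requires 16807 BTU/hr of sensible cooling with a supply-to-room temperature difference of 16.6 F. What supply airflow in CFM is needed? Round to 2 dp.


CFM = 16807 / (1.08 * 16.6) = 937.47

937.47 CFM


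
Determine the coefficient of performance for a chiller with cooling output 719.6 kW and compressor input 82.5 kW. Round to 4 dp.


COP = 719.6 / 82.5 = 8.7224

8.7224


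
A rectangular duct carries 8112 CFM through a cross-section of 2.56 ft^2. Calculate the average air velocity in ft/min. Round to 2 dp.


V = 8112 / 2.56 = 3168.75 ft/min

3168.75 ft/min


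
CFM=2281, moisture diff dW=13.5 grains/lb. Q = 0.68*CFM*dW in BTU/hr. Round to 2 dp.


Q = 0.68 * 2281 * 13.5 = 20939.58 BTU/hr

20939.58 BTU/hr


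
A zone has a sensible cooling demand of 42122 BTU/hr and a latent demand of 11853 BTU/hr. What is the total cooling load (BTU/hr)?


Qt = 42122 + 11853 = 53975 BTU/hr

53975 BTU/hr


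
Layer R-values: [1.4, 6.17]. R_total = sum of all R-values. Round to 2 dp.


R_total = 1.4 + 6.17 = 7.57

7.57


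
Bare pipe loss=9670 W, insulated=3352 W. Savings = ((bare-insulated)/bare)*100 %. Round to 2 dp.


Savings = ((9670-3352)/9670)*100 = 65.34 %

65.34 %


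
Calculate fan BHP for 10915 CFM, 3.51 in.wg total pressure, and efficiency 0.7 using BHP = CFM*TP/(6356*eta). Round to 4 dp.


BHP = 10915 * 3.51 / (6356 * 0.7) = 8.6109 hp

8.6109 hp


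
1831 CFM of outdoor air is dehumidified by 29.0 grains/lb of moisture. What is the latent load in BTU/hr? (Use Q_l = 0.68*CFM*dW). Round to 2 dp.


Q = 0.68 * 1831 * 29.0 = 36107.32 BTU/hr

36107.32 BTU/hr


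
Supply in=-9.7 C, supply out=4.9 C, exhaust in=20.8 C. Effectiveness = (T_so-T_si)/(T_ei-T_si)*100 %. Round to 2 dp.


eff = (4.9-(-9.7))/(20.8-(-9.7))*100 = 47.87 %

47.87 %


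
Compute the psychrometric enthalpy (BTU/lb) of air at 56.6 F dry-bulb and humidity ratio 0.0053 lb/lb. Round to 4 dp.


h = 0.24*56.6 + 0.0053*(1061+0.444*56.6) = 19.3405 BTU/lb

19.3405 BTU/lb


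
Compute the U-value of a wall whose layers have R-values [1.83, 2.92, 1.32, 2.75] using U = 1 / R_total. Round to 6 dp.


R_total = 1.83 + 2.92 + 1.32 + 2.75 = 8.82
U = 1/8.82 = 0.113379

0.113379


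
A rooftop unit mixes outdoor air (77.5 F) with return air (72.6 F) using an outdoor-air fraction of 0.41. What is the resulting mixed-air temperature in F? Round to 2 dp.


T_mix = 0.41*77.5 + 0.59*72.6 = 74.61 F

74.61 F


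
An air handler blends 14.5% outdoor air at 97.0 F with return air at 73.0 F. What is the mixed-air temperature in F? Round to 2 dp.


T_mix = 73.0 + (14.5/100)*(97.0-73.0) = 76.48 F

76.48 F


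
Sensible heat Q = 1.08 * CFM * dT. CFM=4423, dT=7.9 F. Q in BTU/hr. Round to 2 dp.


Q = 1.08 * 4423 * 7.9 = 37737.04 BTU/hr

37737.04 BTU/hr


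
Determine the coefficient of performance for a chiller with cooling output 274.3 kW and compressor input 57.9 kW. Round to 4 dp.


COP = 274.3 / 57.9 = 4.7375

4.7375


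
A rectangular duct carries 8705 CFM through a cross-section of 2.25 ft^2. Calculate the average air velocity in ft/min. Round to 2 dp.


V = 8705 / 2.25 = 3868.89 ft/min

3868.89 ft/min


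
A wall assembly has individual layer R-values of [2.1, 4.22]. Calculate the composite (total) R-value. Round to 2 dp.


R_total = 2.1 + 4.22 = 6.32

6.32


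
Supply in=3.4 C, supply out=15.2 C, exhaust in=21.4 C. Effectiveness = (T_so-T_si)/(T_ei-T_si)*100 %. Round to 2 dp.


eff = (15.2-3.4)/(21.4-3.4)*100 = 65.56 %

65.56 %


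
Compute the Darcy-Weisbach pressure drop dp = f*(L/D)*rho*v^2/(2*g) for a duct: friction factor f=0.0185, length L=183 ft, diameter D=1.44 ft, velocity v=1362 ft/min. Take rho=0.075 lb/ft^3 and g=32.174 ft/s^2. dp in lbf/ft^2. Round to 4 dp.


v_fps = 1362/60 = 22.7 ft/s
dp = 0.0185*(183/1.44)*0.075*22.7^2/(2*32.174) = 1.4120 lbf/ft^2

1.4120 lbf/ft^2


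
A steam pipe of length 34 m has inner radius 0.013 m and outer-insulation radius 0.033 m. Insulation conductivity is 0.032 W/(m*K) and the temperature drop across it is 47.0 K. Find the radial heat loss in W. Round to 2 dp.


Q = 2*pi*0.032*34*47.0/ln(0.033/0.013) = 344.90 W

344.90 W


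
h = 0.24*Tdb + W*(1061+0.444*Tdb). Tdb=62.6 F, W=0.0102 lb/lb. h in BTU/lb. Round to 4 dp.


h = 0.24*62.6 + 0.0102*(1061+0.444*62.6) = 26.1297 BTU/lb

26.1297 BTU/lb


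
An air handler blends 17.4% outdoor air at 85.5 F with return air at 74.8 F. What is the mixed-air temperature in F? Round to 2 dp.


T_mix = 74.8 + (17.4/100)*(85.5-74.8) = 76.66 F

76.66 F


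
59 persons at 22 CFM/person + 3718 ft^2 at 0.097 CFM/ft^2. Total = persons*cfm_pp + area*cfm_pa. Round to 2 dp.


Total = 59*22 + 3718*0.097 = 1658.65 CFM

1658.65 CFM


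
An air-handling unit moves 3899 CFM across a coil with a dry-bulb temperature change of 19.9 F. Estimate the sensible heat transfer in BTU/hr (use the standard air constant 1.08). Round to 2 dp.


Q = 1.08 * 3899 * 19.9 = 83797.31 BTU/hr

83797.31 BTU/hr


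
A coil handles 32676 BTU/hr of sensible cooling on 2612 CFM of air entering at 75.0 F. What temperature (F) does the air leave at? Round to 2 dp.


dT = 32676/(1.08*2612) = 11.5833
T_leave = 75.0 - 11.5833 = 63.42 F

63.42 F


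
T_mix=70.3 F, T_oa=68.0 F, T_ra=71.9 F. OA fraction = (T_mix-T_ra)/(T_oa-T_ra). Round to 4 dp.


frac = (70.3 - 71.9) / (68.0 - 71.9) = 0.4103

0.4103


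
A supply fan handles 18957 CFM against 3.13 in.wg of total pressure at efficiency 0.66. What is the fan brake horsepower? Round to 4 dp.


BHP = 18957 * 3.13 / (6356 * 0.66) = 14.1445 hp

14.1445 hp


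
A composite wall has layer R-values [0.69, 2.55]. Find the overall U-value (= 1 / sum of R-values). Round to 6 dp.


R_total = 0.69 + 2.55 = 3.24
U = 1/3.24 = 0.308642

0.308642


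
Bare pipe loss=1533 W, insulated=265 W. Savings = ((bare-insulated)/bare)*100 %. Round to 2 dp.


Savings = ((1533-265)/1533)*100 = 82.71 %

82.71 %


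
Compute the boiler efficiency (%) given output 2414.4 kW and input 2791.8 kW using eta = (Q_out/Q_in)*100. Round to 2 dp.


eta = (2414.4/2791.8)*100 = 86.48 %

86.48 %


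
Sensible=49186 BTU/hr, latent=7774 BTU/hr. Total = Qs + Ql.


Qt = 49186 + 7774 = 56960 BTU/hr

56960 BTU/hr


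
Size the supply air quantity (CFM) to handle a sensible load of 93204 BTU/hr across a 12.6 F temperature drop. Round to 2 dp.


CFM = 93204 / (1.08 * 12.6) = 6849.21

6849.21 CFM


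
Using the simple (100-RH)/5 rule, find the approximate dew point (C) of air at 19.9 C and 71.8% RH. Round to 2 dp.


Td = 19.9 - (100-71.8)/5 = 14.26 C

14.26 C


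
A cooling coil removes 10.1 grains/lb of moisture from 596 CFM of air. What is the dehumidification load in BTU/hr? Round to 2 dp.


Q = 0.68 * 596 * 10.1 = 4093.33 BTU/hr

4093.33 BTU/hr


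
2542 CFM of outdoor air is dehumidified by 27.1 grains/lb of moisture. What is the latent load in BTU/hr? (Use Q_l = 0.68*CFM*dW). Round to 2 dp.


Q = 0.68 * 2542 * 27.1 = 46843.98 BTU/hr

46843.98 BTU/hr


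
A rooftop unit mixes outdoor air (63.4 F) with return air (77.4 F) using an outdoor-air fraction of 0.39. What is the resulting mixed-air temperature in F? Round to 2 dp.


T_mix = 0.39*63.4 + 0.61*77.4 = 71.94 F

71.94 F


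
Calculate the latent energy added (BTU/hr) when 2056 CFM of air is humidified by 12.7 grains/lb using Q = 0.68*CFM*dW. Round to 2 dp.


Q = 0.68 * 2056 * 12.7 = 17755.62 BTU/hr

17755.62 BTU/hr


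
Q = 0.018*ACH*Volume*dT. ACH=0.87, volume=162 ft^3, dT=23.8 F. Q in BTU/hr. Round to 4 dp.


Q = 0.018 * 0.87 * 162 * 23.8 = 60.3787 BTU/hr

60.3787 BTU/hr


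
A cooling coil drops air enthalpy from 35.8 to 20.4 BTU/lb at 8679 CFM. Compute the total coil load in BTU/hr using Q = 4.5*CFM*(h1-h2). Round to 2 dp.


Q = 4.5 * 8679 * (35.8 - 20.4) = 601454.70 BTU/hr

601454.70 BTU/hr


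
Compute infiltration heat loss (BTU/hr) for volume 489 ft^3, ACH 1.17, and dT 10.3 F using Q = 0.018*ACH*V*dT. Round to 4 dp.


Q = 0.018 * 1.17 * 489 * 10.3 = 106.0729 BTU/hr

106.0729 BTU/hr


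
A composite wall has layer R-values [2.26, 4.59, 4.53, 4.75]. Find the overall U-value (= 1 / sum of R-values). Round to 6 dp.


R_total = 2.26 + 4.59 + 4.53 + 4.75 = 16.13
U = 1/16.13 = 0.061996

0.061996


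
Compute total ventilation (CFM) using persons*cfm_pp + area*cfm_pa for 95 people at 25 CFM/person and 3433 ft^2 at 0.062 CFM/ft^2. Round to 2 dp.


Total = 95*25 + 3433*0.062 = 2587.85 CFM

2587.85 CFM


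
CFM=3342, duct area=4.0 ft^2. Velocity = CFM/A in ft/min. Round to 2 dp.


V = 3342 / 4.0 = 835.50 ft/min

835.50 ft/min


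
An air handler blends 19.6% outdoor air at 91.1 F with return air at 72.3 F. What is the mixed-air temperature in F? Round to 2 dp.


T_mix = 72.3 + (19.6/100)*(91.1-72.3) = 75.98 F

75.98 F


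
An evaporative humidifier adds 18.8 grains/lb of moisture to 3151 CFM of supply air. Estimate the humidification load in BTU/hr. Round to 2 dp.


Q = 0.68 * 3151 * 18.8 = 40282.38 BTU/hr

40282.38 BTU/hr


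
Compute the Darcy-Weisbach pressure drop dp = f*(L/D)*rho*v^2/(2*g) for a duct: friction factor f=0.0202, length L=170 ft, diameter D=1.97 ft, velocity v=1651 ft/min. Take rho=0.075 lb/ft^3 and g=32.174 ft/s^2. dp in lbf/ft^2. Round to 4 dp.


v_fps = 1651/60 = 27.5167 ft/s
dp = 0.0202*(170/1.97)*0.075*27.5167^2/(2*32.174) = 1.5383 lbf/ft^2

1.5383 lbf/ft^2


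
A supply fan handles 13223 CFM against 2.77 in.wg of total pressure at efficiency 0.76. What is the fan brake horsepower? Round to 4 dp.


BHP = 13223 * 2.77 / (6356 * 0.76) = 7.5825 hp

7.5825 hp


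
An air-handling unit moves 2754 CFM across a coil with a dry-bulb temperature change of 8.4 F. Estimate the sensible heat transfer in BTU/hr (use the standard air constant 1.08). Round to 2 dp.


Q = 1.08 * 2754 * 8.4 = 24984.29 BTU/hr

24984.29 BTU/hr


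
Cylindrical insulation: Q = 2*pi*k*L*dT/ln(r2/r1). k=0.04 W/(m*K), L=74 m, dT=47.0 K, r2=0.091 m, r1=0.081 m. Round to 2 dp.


Q = 2*pi*0.04*74*47.0/ln(0.091/0.081) = 7508.93 W

7508.93 W


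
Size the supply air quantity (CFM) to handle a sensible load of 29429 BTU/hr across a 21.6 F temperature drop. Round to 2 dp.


CFM = 29429 / (1.08 * 21.6) = 1261.53

1261.53 CFM


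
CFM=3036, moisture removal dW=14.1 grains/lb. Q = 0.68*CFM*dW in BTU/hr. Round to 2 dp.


Q = 0.68 * 3036 * 14.1 = 29109.17 BTU/hr

29109.17 BTU/hr


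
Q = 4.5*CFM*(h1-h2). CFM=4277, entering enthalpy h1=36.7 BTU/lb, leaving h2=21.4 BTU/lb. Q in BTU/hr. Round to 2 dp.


Q = 4.5 * 4277 * (36.7 - 21.4) = 294471.45 BTU/hr

294471.45 BTU/hr


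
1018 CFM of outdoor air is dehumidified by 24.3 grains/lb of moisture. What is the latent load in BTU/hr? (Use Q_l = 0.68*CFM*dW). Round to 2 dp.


Q = 0.68 * 1018 * 24.3 = 16821.43 BTU/hr

16821.43 BTU/hr


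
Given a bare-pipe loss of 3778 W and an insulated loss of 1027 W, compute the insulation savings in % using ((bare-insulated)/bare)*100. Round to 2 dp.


Savings = ((3778-1027)/3778)*100 = 72.82 %

72.82 %


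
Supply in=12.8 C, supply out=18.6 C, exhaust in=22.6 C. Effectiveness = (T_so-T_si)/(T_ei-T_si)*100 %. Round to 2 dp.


eff = (18.6-12.8)/(22.6-12.8)*100 = 59.18 %

59.18 %


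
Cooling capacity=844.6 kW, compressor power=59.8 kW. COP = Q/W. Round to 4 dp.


COP = 844.6 / 59.8 = 14.1237

14.1237


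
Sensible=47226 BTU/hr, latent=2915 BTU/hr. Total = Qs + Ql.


Qt = 47226 + 2915 = 50141 BTU/hr

50141 BTU/hr


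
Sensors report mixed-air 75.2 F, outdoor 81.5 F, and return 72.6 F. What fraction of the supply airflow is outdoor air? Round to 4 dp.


frac = (75.2 - 72.6) / (81.5 - 72.6) = 0.2921

0.2921


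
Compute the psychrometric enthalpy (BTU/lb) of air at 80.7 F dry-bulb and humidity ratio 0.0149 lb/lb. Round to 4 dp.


h = 0.24*80.7 + 0.0149*(1061+0.444*80.7) = 35.7108 BTU/lb

35.7108 BTU/lb


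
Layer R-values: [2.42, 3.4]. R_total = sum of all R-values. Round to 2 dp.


R_total = 2.42 + 3.4 = 5.82

5.82


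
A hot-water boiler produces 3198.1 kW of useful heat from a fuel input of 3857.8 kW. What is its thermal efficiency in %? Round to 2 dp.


eta = (3198.1/3857.8)*100 = 82.90 %

82.90 %


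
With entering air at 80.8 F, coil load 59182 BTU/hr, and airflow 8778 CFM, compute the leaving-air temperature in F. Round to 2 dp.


dT = 59182/(1.08*8778) = 6.2427
T_leave = 80.8 - 6.2427 = 74.56 F

74.56 F


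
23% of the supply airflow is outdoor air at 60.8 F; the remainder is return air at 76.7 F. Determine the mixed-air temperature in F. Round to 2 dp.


T_mix = 0.23*60.8 + 0.77*76.7 = 73.04 F

73.04 F
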